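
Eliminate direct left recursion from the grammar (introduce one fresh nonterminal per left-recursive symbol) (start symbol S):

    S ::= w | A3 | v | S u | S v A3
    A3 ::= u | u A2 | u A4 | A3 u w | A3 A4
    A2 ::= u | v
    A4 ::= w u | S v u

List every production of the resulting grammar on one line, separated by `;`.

S ::= w S' | A3 S' | v S'; A3 ::= u A3' | u A2 A3' | u A4 A3'; A2 ::= u | v; A4 ::= w u | S v u; S' ::= u S' | v A3 S' | eps; A3' ::= u w A3' | A4 A3' | eps

Left recursion appears on S, A3.
For S: α = {u, v A3}, β = {w, A3, v}. Rewrite as S → β S' and S' → α S' | ε.
For A3: α = {u w, A4}, β = {u, u A2, u A4}. Rewrite as A3 → β A3' and A3' → α A3' | ε.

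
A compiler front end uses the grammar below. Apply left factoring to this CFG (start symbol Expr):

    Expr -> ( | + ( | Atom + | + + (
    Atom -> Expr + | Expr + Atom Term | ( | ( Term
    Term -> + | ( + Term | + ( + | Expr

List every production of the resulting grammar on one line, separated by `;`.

Expr has alternatives sharing prefix '+': factor to Expr → + Expr1 with Expr1 → ( | + (.
Atom has alternatives sharing prefix 'Expr +': factor to Atom → Expr + Atom1 with Atom1 → ε | Atom Term.
Atom has alternatives sharing prefix '(': factor to Atom → ( Atom2 with Atom2 → ε | Term.
Term has alternatives sharing prefix '+': factor to Term → + Term1 with Term1 → ε | ( +.

Expr -> ( | Atom + | + Expr1; Atom -> Expr + Atom1 | ( Atom2; Term -> ( + Term | Expr | + Term1; Expr1 -> ( | + (; Atom1 -> epsilon | Atom Term; Atom2 -> epsilon | Term; Term1 -> epsilon | ( +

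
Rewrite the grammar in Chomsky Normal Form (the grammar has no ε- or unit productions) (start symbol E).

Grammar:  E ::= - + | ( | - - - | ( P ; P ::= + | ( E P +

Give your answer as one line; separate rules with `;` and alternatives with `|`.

Introduce a nonterminal for each terminal appearing in a rule of length ≥ 2: X1 → -, X2 → +, X3 → (.
Binarize each right-hand side of length ≥ 3 by chaining fresh nonterminals (Y1, Y2, …): affected rules were E → X1 X1 X1; P → X3 E P X2.

E ::= X1 X2 | ( | X1 Y1 | X3 P; P ::= + | X3 Y2; X1 ::= -; X2 ::= +; X3 ::= (; Y1 ::= X1 X1; Y2 ::= E Y3; Y3 ::= P X2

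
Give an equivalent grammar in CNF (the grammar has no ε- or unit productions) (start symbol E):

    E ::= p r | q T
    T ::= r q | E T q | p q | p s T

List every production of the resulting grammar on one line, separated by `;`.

Introduce a nonterminal for each terminal appearing in a rule of length ≥ 2: X1 → p, X2 → r, X3 → q, X4 → s.
Binarize each right-hand side of length ≥ 3 by chaining fresh nonterminals (Y1, Y2, …): affected rules were T → E T X3; T → X1 X4 T.

E ::= X1 X2 | X3 T; T ::= X2 X3 | E Y1 | X1 X3 | X1 Y2; X1 ::= p; X2 ::= r; X3 ::= q; X4 ::= s; Y1 ::= T X3; Y2 ::= X4 T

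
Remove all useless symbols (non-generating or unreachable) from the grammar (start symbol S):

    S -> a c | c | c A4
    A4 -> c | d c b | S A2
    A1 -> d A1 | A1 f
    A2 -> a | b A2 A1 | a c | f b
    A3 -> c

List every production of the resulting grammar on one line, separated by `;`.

Generating nonterminals: {A2, A3, A4, S}.
Reachable from S after that: {A2, A4, S}.
Removed useless symbols: {A1, A3} and every production mentioning them.

S -> a c | c | c A4; A4 -> c | d c b | S A2; A2 -> a | a c | f b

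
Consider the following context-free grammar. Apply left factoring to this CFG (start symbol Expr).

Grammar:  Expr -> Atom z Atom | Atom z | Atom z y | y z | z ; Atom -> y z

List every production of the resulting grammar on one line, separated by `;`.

Expr -> y z | z | Atom z Expr1; Atom -> y z; Expr1 -> Atom | eps | y

Expr has alternatives sharing prefix 'Atom z': factor to Expr → Atom z Expr1 with Expr1 → Atom | ε | y.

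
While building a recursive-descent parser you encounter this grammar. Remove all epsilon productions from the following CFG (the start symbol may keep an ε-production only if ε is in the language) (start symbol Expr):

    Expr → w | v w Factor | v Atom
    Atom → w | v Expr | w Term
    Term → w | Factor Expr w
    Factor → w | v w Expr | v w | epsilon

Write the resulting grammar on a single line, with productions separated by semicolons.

Expr → w | v w Factor | v w | v Atom; Atom → w | v Expr | w Term; Term → w | Factor Expr w | Expr w; Factor → w | v w Expr | v w

Nullable nonterminals: {Factor}.
ε ∉ L(G), so no ε-production is kept.
For each production, add variants omitting each subset of nullable occurrences: Expr → v w Factor gives v w Factor | v w. Term → Factor Expr w gives Factor Expr w | Expr w.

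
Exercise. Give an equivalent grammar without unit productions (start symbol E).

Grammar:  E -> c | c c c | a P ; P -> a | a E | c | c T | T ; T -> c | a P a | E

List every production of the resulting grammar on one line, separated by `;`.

Unit pairs: P ⇒* {E, T}; T ⇒* {E}.
For each unit pair (A, B), copy every non-unit production of B to A, then drop all unit productions.

E -> c | c c c | a P; P -> c | c c c | a P | a | a E | c T | a P a; T -> c | c c c | a P | a P a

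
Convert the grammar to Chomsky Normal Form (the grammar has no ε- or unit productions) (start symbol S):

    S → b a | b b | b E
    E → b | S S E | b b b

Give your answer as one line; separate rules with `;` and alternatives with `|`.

Introduce a nonterminal for each terminal appearing in a rule of length ≥ 2: X1 → b, X2 → a.
Binarize each right-hand side of length ≥ 3 by chaining fresh nonterminals (Y1, Y2, …): affected rules were E → S S E; E → X1 X1 X1.

S → X1 X2 | X1 X1 | X1 E; E → b | S Y1 | X1 Y2; X1 → b; X2 → a; Y1 → S E; Y2 → X1 X1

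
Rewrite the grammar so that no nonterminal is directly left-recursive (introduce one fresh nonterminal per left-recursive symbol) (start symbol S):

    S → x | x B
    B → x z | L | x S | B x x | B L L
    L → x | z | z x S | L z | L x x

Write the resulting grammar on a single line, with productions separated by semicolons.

S → x | x B; B → x z B' | L B' | x S B'; L → x L' | z L' | z x S L'; B' → x x B' | L L B' | ε; L' → z L' | x x L' | ε

B, L are directly left-recursive.
For B: α = {x x, L L}, β = {x z, L, x S}. Rewrite as B → β B' and B' → α B' | ε.
For L: α = {z, x x}, β = {x, z, z x S}. Rewrite as L → β L' and L' → α L' | ε.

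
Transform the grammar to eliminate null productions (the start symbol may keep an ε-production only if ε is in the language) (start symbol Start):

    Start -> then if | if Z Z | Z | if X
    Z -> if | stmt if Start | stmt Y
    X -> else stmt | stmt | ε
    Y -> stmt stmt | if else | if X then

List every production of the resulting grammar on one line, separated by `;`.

Start -> then if | if Z Z | Z | if X | if; Z -> if | stmt if Start | stmt Y; X -> else stmt | stmt; Y -> stmt stmt | if else | if X then | if then

Nullable nonterminals: {X}.
ε ∉ L(G), so no ε-production is kept.
Expand every rule over subsets of its nullable positions: Start → if X gives if X | if. Y → if X then gives if X then | if then.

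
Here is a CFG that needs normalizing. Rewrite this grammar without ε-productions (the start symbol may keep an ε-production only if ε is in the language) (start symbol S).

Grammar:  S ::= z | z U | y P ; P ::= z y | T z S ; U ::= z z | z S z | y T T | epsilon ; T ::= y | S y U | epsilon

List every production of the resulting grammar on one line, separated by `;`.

Nullable set = {T, U}.
ε ∉ L(G), so no ε-production is kept.
Add the nullable-subset variants: P → T z S gives T z S | z S. U → y T T gives y T T | y T | y. T → S y U gives S y U | S y.

S ::= z | z U | y P; P ::= z y | T z S | z S; U ::= z z | z S z | y T T | y T | y; T ::= y | S y U | S y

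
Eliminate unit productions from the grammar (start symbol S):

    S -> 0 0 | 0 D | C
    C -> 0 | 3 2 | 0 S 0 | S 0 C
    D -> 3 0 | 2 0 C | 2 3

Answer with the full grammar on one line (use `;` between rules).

Unit pairs: S ⇒* {C}.
For each unit pair (A, B), copy every non-unit production of B to A, then drop all unit productions.

S -> 0 | 3 2 | 0 S 0 | S 0 C | 0 0 | 0 D; C -> 0 | 3 2 | 0 S 0 | S 0 C; D -> 3 0 | 2 0 C | 2 3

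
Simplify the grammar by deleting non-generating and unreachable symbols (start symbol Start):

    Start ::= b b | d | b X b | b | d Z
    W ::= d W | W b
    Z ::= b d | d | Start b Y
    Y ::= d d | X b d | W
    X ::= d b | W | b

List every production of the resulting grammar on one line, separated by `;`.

Generating nonterminals: {Start, X, Y, Z}.
Reachable from Start after that: {Start, X, Y, Z}.
Removed useless symbols: {W} and every production mentioning them.

Start ::= b b | d | b X b | b | d Z; Z ::= b d | d | Start b Y; Y ::= d d | X b d; X ::= d b | b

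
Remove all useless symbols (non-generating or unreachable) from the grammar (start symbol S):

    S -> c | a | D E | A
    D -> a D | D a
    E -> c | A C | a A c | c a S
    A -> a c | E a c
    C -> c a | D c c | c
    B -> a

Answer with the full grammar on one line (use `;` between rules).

Generating nonterminals: {A, B, C, E, S}.
Reachable from S after that: {A, C, E, S}.
Removed useless symbols: {B, D} and every production mentioning them.

S -> c | a | A; E -> c | A C | a A c | c a S; A -> a c | E a c; C -> c a | c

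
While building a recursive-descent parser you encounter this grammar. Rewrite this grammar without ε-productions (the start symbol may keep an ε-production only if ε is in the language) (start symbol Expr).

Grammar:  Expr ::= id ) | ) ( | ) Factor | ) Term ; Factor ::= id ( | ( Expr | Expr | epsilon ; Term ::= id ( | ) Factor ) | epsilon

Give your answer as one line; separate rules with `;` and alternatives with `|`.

Nullable nonterminals: {Factor, Term}.
ε ∉ L(G), so no ε-production is kept.
Expand every rule over subsets of its nullable positions: Expr → ) Factor gives ) Factor | ). Term → ) Factor ) gives ) Factor ) | ) ).

Expr ::= id ) | ) ( | ) Factor | ) | ) Term; Factor ::= id ( | ( Expr | Expr; Term ::= id ( | ) Factor ) | ) )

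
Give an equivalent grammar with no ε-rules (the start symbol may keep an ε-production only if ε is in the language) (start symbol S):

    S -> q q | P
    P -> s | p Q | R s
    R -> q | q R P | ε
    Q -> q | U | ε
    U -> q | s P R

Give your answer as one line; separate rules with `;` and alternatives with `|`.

Nullable set = {Q, R}.
ε ∉ L(G), so no ε-production is kept.
Add the nullable-subset variants: P → p Q gives p Q | p. R → q R P gives q R P | q P. U → s P R gives s P R | s P.

S -> q q | P; P -> s | p Q | p | R s; R -> q | q R P | q P; Q -> q | U; U -> q | s P R | s P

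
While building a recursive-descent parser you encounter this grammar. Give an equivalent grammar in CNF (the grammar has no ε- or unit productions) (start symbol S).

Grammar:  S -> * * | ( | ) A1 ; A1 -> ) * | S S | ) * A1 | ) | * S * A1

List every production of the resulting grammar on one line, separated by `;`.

Introduce a nonterminal for each terminal appearing in a rule of length ≥ 2: X1 → *, X2 → ).
Binarize each right-hand side of length ≥ 3 by chaining fresh nonterminals (Y1, Y2, …): affected rules were A1 → X2 X1 A1; A1 → X1 S X1 A1.

S -> X1 X1 | ( | X2 A1; A1 -> X2 X1 | S S | X2 Y1 | ) | X1 Y2; X1 -> *; X2 -> ); Y1 -> X1 A1; Y2 -> S Y3; Y3 -> X1 A1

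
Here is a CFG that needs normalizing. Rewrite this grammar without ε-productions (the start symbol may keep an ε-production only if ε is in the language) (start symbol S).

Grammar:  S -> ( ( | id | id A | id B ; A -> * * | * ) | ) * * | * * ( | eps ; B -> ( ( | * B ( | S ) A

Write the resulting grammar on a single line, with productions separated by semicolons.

S -> ( ( | id | id A | id B; A -> * * | * ) | ) * * | * * (; B -> ( ( | * B ( | S ) A | S )

Nullable set = {A}.
ε ∉ L(G), so no ε-production is kept.
For each production, add variants omitting each subset of nullable occurrences: B → S ) A gives S ) A | S ).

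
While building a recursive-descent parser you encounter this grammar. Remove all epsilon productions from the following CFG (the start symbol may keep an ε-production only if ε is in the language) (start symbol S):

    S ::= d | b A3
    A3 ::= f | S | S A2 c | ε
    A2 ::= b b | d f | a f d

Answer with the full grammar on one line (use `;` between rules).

S ::= d | b A3 | b; A3 ::= f | S | S A2 c; A2 ::= b b | d f | a f d

The nullable symbols are {A3}.
ε ∉ L(G), so no ε-production is kept.
Add the nullable-subset variants: S → b A3 gives b A3 | b.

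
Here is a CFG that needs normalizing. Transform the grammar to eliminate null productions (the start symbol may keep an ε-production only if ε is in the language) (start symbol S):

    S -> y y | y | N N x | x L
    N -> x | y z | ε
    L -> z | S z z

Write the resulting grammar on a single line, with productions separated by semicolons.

Nullable nonterminals: {N}.
ε ∉ L(G), so no ε-production is kept.
Expand every rule over subsets of its nullable positions: S → N N x gives N N x | N x | x.

S -> y y | y | N N x | N x | x | x L; N -> x | y z; L -> z | S z z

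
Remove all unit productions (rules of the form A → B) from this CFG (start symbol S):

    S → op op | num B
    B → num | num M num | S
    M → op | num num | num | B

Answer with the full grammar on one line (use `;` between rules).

S → op op | num B; B → num | num M num | op op | num B; M → num | num M num | op op | num B | op | num num

Unit pairs: B ⇒* {S}; M ⇒* {B, S}.
For each unit pair (A, B), copy every non-unit production of B to A, then drop all unit productions.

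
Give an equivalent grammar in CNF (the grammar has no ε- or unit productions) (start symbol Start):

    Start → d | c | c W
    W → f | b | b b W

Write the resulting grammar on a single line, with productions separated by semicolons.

Start → d | c | X1 W; W → f | b | X2 Y1; X1 → c; X2 → b; Y1 → X2 W

Introduce a nonterminal for each terminal appearing in a rule of length ≥ 2: X1 → c, X2 → b.
Binarize each right-hand side of length ≥ 3 by chaining fresh nonterminals (Y1, Y2, …): affected rules were W → X2 X2 W.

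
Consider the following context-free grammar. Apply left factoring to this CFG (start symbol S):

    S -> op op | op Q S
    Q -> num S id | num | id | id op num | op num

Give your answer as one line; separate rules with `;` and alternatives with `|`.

S has alternatives sharing prefix 'op': factor to S → op S' with S' → op | Q S.
Q has alternatives sharing prefix 'num': factor to Q → num Q' with Q' → S id | ε.
Q has alternatives sharing prefix 'id': factor to Q → id Q'' with Q'' → ε | op num.

S -> op S'; Q -> op num | num Q' | id Q''; S' -> op | Q S; Q' -> S id | epsilon; Q'' -> epsilon | op num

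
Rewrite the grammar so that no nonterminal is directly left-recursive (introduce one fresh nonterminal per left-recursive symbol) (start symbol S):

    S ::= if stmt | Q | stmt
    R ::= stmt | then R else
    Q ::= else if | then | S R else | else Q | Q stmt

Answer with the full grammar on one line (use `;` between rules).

Directly left-recursive nonterminal: Q.
For Q: α = {stmt}, β = {else if, then, S R else, else Q}. Rewrite as Q → β Q' and Q' → α Q' | ε.

S ::= if stmt | Q | stmt; R ::= stmt | then R else; Q ::= else if Q' | then Q' | S R else Q' | else Q Q'; Q' ::= stmt Q' | ε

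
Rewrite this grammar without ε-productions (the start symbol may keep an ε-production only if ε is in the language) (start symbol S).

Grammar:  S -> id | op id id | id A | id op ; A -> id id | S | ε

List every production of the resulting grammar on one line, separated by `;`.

The nullable symbols are {A}.
ε ∉ L(G), so no ε-production is kept.

S -> id | op id id | id A | id op; A -> id id | S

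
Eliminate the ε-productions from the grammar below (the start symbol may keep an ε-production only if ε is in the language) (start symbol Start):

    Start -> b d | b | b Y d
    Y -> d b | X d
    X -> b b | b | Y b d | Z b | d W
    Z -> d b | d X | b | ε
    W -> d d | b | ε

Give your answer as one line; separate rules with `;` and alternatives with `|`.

Start -> b d | b | b Y d; Y -> d b | X d; X -> b b | b | Y b d | Z b | d W | d; Z -> d b | d X | b; W -> d d | b

Nullable nonterminals: {W, Z}.
ε ∉ L(G), so no ε-production is kept.
Expand every rule over subsets of its nullable positions: X → d W gives d W | d.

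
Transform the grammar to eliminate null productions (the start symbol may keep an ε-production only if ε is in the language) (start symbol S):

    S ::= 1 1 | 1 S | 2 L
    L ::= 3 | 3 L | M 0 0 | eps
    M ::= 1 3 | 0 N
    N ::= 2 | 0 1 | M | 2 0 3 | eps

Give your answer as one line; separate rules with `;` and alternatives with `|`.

Nullable nonterminals: {L, N}.
ε ∉ L(G), so no ε-production is kept.
Expand every rule over subsets of its nullable positions: S → 2 L gives 2 L | 2. M → 0 N gives 0 N | 0.

S ::= 1 1 | 1 S | 2 L | 2; L ::= 3 | 3 L | M 0 0; M ::= 1 3 | 0 N | 0; N ::= 2 | 0 1 | M | 2 0 3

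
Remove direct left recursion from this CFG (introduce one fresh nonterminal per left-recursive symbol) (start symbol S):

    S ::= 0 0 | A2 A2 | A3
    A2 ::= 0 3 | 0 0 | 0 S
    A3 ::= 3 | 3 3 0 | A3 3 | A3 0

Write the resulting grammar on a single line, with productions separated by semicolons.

S ::= 0 0 | A2 A2 | A3; A2 ::= 0 3 | 0 0 | 0 S; A3 ::= 3 A3' | 3 3 0 A3'; A3' ::= 3 A3' | 0 A3' | ε

Left recursion appears on A3.
For A3: α = {3, 0}, β = {3, 3 3 0}. Rewrite as A3 → β A3' and A3' → α A3' | ε.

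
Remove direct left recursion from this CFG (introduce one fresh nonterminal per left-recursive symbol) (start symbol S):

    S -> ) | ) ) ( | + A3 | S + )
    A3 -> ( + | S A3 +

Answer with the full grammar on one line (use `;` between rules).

Directly left-recursive nonterminal: S.
For S: α = {+ )}, β = {), ) ) (, + A3}. Rewrite as S → β S' and S' → α S' | ε.

S -> ) S' | ) ) ( S' | + A3 S'; A3 -> ( + | S A3 +; S' -> + ) S' | ε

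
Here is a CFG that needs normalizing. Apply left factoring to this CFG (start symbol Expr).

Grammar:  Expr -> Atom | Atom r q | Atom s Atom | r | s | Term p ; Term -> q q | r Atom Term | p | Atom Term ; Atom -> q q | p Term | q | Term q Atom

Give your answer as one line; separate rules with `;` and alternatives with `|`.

Expr has alternatives sharing prefix 'Atom': factor to Expr → Atom Expr1 with Expr1 → ε | r q | s Atom.
Atom has alternatives sharing prefix 'q': factor to Atom → q Atom1 with Atom1 → q | ε.

Expr -> r | s | Term p | Atom Expr1; Term -> q q | r Atom Term | p | Atom Term; Atom -> p Term | Term q Atom | q Atom1; Expr1 -> ε | r q | s Atom; Atom1 -> q | ε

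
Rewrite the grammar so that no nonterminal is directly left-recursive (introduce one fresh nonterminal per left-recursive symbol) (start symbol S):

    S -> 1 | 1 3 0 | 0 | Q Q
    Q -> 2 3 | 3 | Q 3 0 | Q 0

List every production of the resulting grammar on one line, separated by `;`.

S -> 1 | 1 3 0 | 0 | Q Q; Q -> 2 3 Q' | 3 Q'; Q' -> 3 0 Q' | 0 Q' | ε

Q is directly left-recursive.
For Q: α = {3 0, 0}, β = {2 3, 3}. Rewrite as Q → β Q' and Q' → α Q' | ε.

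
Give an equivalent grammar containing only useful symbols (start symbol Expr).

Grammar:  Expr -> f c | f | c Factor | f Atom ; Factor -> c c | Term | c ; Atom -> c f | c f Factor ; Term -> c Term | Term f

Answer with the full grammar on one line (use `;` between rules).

Expr -> f c | f | c Factor | f Atom; Factor -> c c | c; Atom -> c f | c f Factor

Generating nonterminals: {Atom, Expr, Factor}.
Reachable from Expr after that: {Atom, Expr, Factor}.
Removed useless symbols: {Term} and every production mentioning them.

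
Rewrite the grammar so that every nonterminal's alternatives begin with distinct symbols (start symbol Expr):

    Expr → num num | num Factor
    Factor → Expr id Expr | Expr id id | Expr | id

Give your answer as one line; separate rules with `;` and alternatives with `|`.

Expr has alternatives sharing prefix 'num': factor to Expr → num Expr1 with Expr1 → num | Factor.
Factor has alternatives sharing prefix 'Expr': factor to Factor → Expr Factor1 with Factor1 → id Expr | id id | ε.
Factor1 has alternatives sharing prefix 'id': factor to Factor1 → id Factor11 with Factor11 → Expr | id.

Expr → num Expr1; Factor → id | Expr Factor1; Expr1 → num | Factor; Factor1 → ε | id Factor11; Factor11 → Expr | id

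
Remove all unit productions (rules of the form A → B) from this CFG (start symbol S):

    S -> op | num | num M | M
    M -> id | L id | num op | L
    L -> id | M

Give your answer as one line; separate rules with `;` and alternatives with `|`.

Unit pairs: L ⇒* {M}; M ⇒* {L}; S ⇒* {L, M}.
For each unit pair (A, B), copy every non-unit production of B to A, then drop all unit productions.

S -> id | op | num | num M | L id | num op; M -> id | L id | num op; L -> id | L id | num op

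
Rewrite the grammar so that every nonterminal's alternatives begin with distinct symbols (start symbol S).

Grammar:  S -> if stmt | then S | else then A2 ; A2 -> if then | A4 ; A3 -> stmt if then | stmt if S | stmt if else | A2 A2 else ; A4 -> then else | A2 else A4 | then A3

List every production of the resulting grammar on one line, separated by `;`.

S -> if stmt | then S | else then A2; A2 -> if then | A4; A3 -> A2 A2 else | stmt if A3'; A4 -> A2 else A4 | then A4'; A3' -> then | S | else; A4' -> else | A3

A3 has alternatives sharing prefix 'stmt if': factor to A3 → stmt if A3' with A3' → then | S | else.
A4 has alternatives sharing prefix 'then': factor to A4 → then A4' with A4' → else | A3.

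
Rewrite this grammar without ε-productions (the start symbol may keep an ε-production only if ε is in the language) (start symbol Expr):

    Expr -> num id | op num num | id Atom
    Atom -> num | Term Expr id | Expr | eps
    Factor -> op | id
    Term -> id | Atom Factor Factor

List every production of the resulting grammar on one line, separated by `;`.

The nullable symbols are {Atom}.
ε ∉ L(G), so no ε-production is kept.
Add the nullable-subset variants: Expr → id Atom gives id Atom | id. Term → Atom Factor Factor gives Atom Factor Factor | Factor Factor.

Expr -> num id | op num num | id Atom | id; Atom -> num | Term Expr id | Expr; Factor -> op | id; Term -> id | Atom Factor Factor | Factor Factor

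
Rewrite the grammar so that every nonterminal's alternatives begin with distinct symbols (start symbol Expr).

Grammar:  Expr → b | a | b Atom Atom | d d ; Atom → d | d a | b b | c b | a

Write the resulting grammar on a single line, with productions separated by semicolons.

Expr has alternatives sharing prefix 'b': factor to Expr → b Expr1 with Expr1 → ε | Atom Atom.
Atom has alternatives sharing prefix 'd': factor to Atom → d Atom1 with Atom1 → ε | a.

Expr → a | d d | b Expr1; Atom → b b | c b | a | d Atom1; Expr1 → ε | Atom Atom; Atom1 → ε | a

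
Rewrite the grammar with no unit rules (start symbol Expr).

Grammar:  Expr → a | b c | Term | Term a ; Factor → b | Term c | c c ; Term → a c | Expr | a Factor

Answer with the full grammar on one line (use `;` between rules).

Expr → a c | a Factor | a | b c | Term a; Factor → b | Term c | c c; Term → a c | a Factor | a | b c | Term a

Unit pairs: Expr ⇒* {Term}; Term ⇒* {Expr}.
Replace each nonterminal's rules with the union of the non-unit rules of every nonterminal it unit-derives.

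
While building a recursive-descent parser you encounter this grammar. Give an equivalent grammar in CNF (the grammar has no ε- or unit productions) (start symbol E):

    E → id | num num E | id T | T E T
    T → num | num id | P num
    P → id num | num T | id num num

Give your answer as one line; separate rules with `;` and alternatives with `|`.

E → id | X1 Y1 | X2 T | T Y2; T → num | X1 X2 | P X1; P → X2 X1 | X1 T | X2 Y3; X1 → num; X2 → id; Y1 → X1 E; Y2 → E T; Y3 → X1 X1

Introduce a nonterminal for each terminal appearing in a rule of length ≥ 2: X1 → num, X2 → id.
Binarize each right-hand side of length ≥ 3 by chaining fresh nonterminals (Y1, Y2, …): affected rules were E → X1 X1 E; E → T E T; P → X2 X1 X1.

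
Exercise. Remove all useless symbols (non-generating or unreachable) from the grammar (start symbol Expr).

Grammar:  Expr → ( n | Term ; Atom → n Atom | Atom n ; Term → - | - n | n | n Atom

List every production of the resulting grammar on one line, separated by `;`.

Generating nonterminals: {Expr, Term}.
Reachable from Expr after that: {Expr, Term}.
Removed useless symbols: {Atom} and every production mentioning them.

Expr → ( n | Term; Term → - | - n | n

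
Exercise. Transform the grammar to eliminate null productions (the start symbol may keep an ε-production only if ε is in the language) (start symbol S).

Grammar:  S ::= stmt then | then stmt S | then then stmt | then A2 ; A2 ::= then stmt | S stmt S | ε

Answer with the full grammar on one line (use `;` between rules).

Nullable set = {A2}.
ε ∉ L(G), so no ε-production is kept.
For each production, add variants omitting each subset of nullable occurrences: S → then A2 gives then A2 | then.

S ::= stmt then | then stmt S | then then stmt | then A2 | then; A2 ::= then stmt | S stmt S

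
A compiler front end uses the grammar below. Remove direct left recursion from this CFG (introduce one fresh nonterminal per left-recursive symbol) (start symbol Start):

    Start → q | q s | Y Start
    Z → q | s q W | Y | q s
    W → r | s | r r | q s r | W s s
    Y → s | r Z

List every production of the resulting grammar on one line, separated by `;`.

Start → q | q s | Y Start; Z → q | s q W | Y | q s; W → r W1 | s W1 | r r W1 | q s r W1; Y → s | r Z; W1 → s s W1 | ε

Directly left-recursive nonterminal: W.
For W: α = {s s}, β = {r, s, r r, q s r}. Rewrite as W → β W1 and W1 → α W1 | ε.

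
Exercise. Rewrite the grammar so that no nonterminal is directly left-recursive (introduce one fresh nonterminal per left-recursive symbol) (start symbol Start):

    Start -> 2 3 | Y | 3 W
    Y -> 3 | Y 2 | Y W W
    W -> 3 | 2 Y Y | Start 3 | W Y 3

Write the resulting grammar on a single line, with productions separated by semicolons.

Start -> 2 3 | Y | 3 W; Y -> 3 Y1; W -> 3 W1 | 2 Y Y W1 | Start 3 W1; Y1 -> 2 Y1 | W W Y1 | ε; W1 -> Y 3 W1 | ε

Directly left-recursive nonterminals: Y, W.
For Y: α = {2, W W}, β = {3}. Rewrite as Y → β Y1 and Y1 → α Y1 | ε.
For W: α = {Y 3}, β = {3, 2 Y Y, Start 3}. Rewrite as W → β W1 and W1 → α W1 | ε.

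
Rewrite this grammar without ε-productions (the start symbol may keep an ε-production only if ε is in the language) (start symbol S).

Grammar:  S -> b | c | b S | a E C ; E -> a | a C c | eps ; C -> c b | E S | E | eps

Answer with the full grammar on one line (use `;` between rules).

Nullable set = {C, E}.
ε ∉ L(G), so no ε-production is kept.
Expand every rule over subsets of its nullable positions: S → a E C gives a E C | a E | a C | a. E → a C c gives a C c | a c. C → E S gives E S | S.

S -> b | c | b S | a E C | a E | a C | a; E -> a | a C c | a c; C -> c b | E S | S | E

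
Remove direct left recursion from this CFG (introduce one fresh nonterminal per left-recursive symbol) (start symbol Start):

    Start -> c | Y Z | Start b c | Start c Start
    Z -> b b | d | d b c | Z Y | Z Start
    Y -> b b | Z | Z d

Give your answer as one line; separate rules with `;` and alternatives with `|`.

Left recursion appears on Start, Z.
For Start: α = {b c, c Start}, β = {c, Y Z}. Rewrite as Start → β Start1 and Start1 → α Start1 | ε.
For Z: α = {Y, Start}, β = {b b, d, d b c}. Rewrite as Z → β Z1 and Z1 → α Z1 | ε.

Start -> c Start1 | Y Z Start1; Z -> b b Z1 | d Z1 | d b c Z1; Y -> b b | Z | Z d; Start1 -> b c Start1 | c Start Start1 | epsilon; Z1 -> Y Z1 | Start Z1 | epsilon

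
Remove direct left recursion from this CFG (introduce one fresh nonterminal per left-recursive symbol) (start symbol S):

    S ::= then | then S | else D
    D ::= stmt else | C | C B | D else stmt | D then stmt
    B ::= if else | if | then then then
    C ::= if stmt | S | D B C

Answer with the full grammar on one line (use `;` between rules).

S ::= then | then S | else D; D ::= stmt else D' | C D' | C B D'; B ::= if else | if | then then then; C ::= if stmt | S | D B C; D' ::= else stmt D' | then stmt D' | ε

D is directly left-recursive.
For D: α = {else stmt, then stmt}, β = {stmt else, C, C B}. Rewrite as D → β D' and D' → α D' | ε.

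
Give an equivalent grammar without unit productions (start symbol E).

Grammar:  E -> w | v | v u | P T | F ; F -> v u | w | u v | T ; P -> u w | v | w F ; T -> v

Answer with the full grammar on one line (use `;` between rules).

Unit pairs: E ⇒* {F, T}; F ⇒* {T}.
For every A with A ⇒* B via unit rules, add B's non-unit alternatives to A; then delete every rule of the form X → Y.

E -> w | v | v u | P T | u v; F -> v u | w | u v | v; P -> u w | v | w F; T -> v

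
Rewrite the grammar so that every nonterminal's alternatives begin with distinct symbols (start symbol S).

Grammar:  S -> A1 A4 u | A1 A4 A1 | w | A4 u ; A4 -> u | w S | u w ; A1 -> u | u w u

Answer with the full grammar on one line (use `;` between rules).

S -> w | A4 u | A1 A4 S'; A4 -> w S | u A4'; A1 -> u A1'; S' -> u | A1; A4' -> ε | w; A1' -> ε | w u

S has alternatives sharing prefix 'A1 A4': factor to S → A1 A4 S' with S' → u | A1.
A4 has alternatives sharing prefix 'u': factor to A4 → u A4' with A4' → ε | w.
A1 has alternatives sharing prefix 'u': factor to A1 → u A1' with A1' → ε | w u.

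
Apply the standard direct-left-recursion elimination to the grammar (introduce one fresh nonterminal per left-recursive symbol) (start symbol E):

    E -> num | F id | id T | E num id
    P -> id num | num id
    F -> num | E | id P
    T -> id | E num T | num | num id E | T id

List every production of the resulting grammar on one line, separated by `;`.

Directly left-recursive nonterminals: E, T.
For E: α = {num id}, β = {num, F id, id T}. Rewrite as E → β E' and E' → α E' | ε.
For T: α = {id}, β = {id, E num T, num, num id E}. Rewrite as T → β T' and T' → α T' | ε.

E -> num E' | F id E' | id T E'; P -> id num | num id; F -> num | E | id P; T -> id T' | E num T T' | num T' | num id E T'; E' -> num id E' | epsilon; T' -> id T' | epsilon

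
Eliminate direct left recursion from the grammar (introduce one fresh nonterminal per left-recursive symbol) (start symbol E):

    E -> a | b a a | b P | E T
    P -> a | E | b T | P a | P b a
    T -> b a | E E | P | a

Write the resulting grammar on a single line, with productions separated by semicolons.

Left recursion appears on E, P.
For E: α = {T}, β = {a, b a a, b P}. Rewrite as E → β E' and E' → α E' | ε.
For P: α = {a, b a}, β = {a, E, b T}. Rewrite as P → β P' and P' → α P' | ε.

E -> a E' | b a a E' | b P E'; P -> a P' | E P' | b T P'; T -> b a | E E | P | a; E' -> T E' | ε; P' -> a P' | b a P' | ε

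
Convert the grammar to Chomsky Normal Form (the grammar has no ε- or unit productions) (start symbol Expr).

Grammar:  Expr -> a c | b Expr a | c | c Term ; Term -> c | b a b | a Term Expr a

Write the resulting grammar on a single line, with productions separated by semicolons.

Expr -> X1 X2 | X3 Y1 | c | X2 Term; Term -> c | X3 Y2 | X1 Y3; X1 -> a; X2 -> c; X3 -> b; Y1 -> Expr X1; Y2 -> X1 X3; Y3 -> Term Y4; Y4 -> Expr X1

Introduce a nonterminal for each terminal appearing in a rule of length ≥ 2: X1 → a, X2 → c, X3 → b.
Binarize each right-hand side of length ≥ 3 by chaining fresh nonterminals (Y1, Y2, …): affected rules were Expr → X3 Expr X1; Term → X3 X1 X3; Term → X1 Term Expr X1.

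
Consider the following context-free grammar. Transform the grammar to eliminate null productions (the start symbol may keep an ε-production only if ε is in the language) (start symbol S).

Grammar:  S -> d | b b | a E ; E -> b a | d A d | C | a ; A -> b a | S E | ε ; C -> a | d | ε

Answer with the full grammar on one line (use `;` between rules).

Nullable set = {A, C, E}.
ε ∉ L(G), so no ε-production is kept.
Add the nullable-subset variants: S → a E gives a E | a. E → d A d gives d A d | d d. A → S E gives S E | S.

S -> d | b b | a E | a; E -> b a | d A d | d d | C | a; A -> b a | S E | S; C -> a | d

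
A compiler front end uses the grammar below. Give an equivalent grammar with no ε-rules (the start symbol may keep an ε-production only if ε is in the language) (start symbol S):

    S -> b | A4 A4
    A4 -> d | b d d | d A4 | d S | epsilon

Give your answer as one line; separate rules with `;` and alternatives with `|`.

Nullable nonterminals: {A4, S}.
ε ∈ L(G) since S is nullable, so keep S → ε.
Add the nullable-subset variants: S → A4 A4 gives A4 A4 | A4.

S -> b | A4 A4 | A4 | epsilon; A4 -> d | b d d | d A4 | d S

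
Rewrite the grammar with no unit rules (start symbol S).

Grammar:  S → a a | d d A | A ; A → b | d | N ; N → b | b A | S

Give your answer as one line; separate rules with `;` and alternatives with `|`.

Unit pairs: A ⇒* {N, S}; N ⇒* {A, S}; S ⇒* {A, N}.
For each unit pair (A, B), copy every non-unit production of B to A, then drop all unit productions.

S → a a | d d A | b | b A | d; A → a a | d d A | b | b A | d; N → a a | d d A | b | b A | d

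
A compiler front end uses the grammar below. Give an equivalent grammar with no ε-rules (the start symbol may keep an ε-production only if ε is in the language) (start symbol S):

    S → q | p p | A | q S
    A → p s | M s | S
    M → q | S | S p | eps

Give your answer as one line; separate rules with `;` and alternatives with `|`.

S → q | p p | A | q S; A → p s | M s | s | S; M → q | S | S p

Nullable nonterminals: {M}.
ε ∉ L(G), so no ε-production is kept.
For each production, add variants omitting each subset of nullable occurrences: A → M s gives M s | s.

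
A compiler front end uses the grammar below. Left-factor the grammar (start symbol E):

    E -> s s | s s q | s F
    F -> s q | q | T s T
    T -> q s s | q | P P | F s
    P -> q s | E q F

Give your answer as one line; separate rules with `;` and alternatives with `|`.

E -> s E'; F -> s q | q | T s T; T -> P P | F s | q T'; P -> q s | E q F; E' -> F | s E''; T' -> s s | eps; E'' -> eps | q

E has alternatives sharing prefix 's': factor to E → s E' with E' → s | s q | F.
T has alternatives sharing prefix 'q': factor to T → q T' with T' → s s | ε.
E' has alternatives sharing prefix 's': factor to E' → s E'' with E'' → ε | q.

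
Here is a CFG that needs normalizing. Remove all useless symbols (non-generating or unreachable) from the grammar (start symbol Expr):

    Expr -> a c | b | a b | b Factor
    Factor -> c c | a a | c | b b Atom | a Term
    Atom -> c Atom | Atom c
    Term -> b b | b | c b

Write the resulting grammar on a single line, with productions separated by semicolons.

Generating nonterminals: {Expr, Factor, Term}.
Reachable from Expr after that: {Expr, Factor, Term}.
Removed useless symbols: {Atom} and every production mentioning them.

Expr -> a c | b | a b | b Factor; Factor -> c c | a a | c | a Term; Term -> b b | b | c b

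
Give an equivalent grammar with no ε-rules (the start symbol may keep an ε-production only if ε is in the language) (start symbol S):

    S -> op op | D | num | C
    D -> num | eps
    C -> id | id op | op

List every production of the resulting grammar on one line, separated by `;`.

S -> op op | D | num | C | ε; D -> num; C -> id | id op | op

The nullable symbols are {D, S}.
ε ∈ L(G) since S is nullable, so keep S → ε.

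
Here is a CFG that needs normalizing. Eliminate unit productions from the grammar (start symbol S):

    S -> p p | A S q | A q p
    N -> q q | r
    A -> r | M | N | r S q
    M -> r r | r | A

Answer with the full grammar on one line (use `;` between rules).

Unit pairs: A ⇒* {M, N}; M ⇒* {A, N}.
For every A with A ⇒* B via unit rules, add B's non-unit alternatives to A; then delete every rule of the form X → Y.

S -> p p | A S q | A q p; N -> q q | r; A -> q q | r | r S q | r r; M -> r | r S q | q q | r r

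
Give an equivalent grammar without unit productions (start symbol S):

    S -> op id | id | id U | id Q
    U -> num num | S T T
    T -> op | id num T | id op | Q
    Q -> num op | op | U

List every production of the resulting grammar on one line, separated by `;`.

S -> op id | id | id U | id Q; U -> num num | S T T; T -> num num | S T T | num op | op | id num T | id op; Q -> num num | S T T | num op | op

Unit pairs: Q ⇒* {U}; T ⇒* {Q, U}.
Replace each nonterminal's rules with the union of the non-unit rules of every nonterminal it unit-derives.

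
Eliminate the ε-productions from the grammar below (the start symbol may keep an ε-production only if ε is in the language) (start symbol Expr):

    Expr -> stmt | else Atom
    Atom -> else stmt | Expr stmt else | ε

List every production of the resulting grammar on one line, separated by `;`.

Expr -> stmt | else Atom | else; Atom -> else stmt | Expr stmt else

Nullable nonterminals: {Atom}.
ε ∉ L(G), so no ε-production is kept.
For each production, add variants omitting each subset of nullable occurrences: Expr → else Atom gives else Atom | else.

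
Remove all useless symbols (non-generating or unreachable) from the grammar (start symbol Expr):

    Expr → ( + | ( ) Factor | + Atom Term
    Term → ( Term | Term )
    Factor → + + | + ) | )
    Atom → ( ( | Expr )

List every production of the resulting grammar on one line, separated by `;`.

Expr → ( + | ( ) Factor; Factor → + + | + ) | )

Generating nonterminals: {Atom, Expr, Factor}.
Reachable from Expr after that: {Expr, Factor}.
Removed useless symbols: {Atom, Term} and every production mentioning them.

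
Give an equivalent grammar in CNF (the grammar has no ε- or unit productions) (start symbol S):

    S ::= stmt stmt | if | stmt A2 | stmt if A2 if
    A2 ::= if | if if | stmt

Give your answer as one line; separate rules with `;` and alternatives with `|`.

Introduce a nonterminal for each terminal appearing in a rule of length ≥ 2: X1 → stmt, X2 → if.
Binarize each right-hand side of length ≥ 3 by chaining fresh nonterminals (Y1, Y2, …): affected rules were S → X1 X2 A2 X2.

S ::= X1 X1 | if | X1 A2 | X1 Y1; A2 ::= if | X2 X2 | stmt; X1 ::= stmt; X2 ::= if; Y1 ::= X2 Y2; Y2 ::= A2 X2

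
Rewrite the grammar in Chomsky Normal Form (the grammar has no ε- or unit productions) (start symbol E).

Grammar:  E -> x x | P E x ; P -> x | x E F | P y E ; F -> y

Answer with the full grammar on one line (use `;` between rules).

Introduce a nonterminal for each terminal appearing in a rule of length ≥ 2: X1 → x, X2 → y.
Binarize each right-hand side of length ≥ 3 by chaining fresh nonterminals (Y1, Y2, …): affected rules were E → P E X1; P → X1 E F; P → P X2 E.

E -> X1 X1 | P Y1; P -> x | X1 Y2 | P Y3; F -> y; X1 -> x; X2 -> y; Y1 -> E X1; Y2 -> E F; Y3 -> X2 E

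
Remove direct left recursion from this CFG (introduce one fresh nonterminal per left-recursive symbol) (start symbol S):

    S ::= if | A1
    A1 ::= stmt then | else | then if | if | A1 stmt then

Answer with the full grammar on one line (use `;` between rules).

A1 is directly left-recursive.
For A1: α = {stmt then}, β = {stmt then, else, then if, if}. Rewrite as A1 → β A1' and A1' → α A1' | ε.

S ::= if | A1; A1 ::= stmt then A1' | else A1' | then if A1' | if A1'; A1' ::= stmt then A1' | eps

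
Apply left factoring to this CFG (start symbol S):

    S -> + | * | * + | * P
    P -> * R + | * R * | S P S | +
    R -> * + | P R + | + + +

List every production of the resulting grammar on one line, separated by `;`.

S has alternatives sharing prefix '*': factor to S → * S' with S' → ε | + | P.
P has alternatives sharing prefix '* R': factor to P → * R P' with P' → + | *.

S -> + | * S'; P -> S P S | + | * R P'; R -> * + | P R + | + + +; S' -> ε | + | P; P' -> + | *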